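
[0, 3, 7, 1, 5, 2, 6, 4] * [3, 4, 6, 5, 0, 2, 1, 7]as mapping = [0→3, 1→5, 2→7, 3→4, 4→2, 5→6, 6→1, 7→0]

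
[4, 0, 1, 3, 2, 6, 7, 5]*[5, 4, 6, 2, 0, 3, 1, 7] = [0, 5, 4, 2, 6, 1, 7, 3]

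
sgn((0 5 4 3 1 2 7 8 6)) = 1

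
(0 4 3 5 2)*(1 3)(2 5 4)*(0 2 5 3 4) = (0 5 3)(1 4)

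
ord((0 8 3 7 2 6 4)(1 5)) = 14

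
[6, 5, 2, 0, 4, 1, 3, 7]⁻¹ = [3, 5, 2, 6, 4, 1, 0, 7]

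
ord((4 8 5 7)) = 4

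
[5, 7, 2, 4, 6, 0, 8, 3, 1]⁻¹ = [5, 8, 2, 7, 3, 0, 4, 1, 6]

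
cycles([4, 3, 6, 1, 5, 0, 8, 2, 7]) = (0 4 5)(1 3)(2 6 8 7)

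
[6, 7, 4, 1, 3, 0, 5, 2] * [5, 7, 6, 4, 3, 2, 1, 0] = [1, 0, 3, 7, 4, 5, 2, 6]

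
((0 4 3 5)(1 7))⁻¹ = (0 5 3 4)(1 7)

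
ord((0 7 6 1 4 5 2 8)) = 8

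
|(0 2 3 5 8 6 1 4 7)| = 9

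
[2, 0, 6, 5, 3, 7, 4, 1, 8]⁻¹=[1, 7, 0, 4, 6, 3, 2, 5, 8]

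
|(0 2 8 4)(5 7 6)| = 12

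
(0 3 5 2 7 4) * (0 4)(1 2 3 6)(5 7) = (0 6 1 2 5 3 7)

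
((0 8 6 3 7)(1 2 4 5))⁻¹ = (0 7 3 6 8)(1 5 4 2)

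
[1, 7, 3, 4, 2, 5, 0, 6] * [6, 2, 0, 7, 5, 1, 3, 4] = [2, 4, 7, 5, 0, 1, 6, 3]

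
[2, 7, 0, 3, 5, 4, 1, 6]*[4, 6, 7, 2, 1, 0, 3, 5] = [7, 5, 4, 2, 0, 1, 6, 3]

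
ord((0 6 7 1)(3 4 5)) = 12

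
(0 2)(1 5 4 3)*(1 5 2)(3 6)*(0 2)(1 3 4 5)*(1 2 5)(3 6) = (0 6 4 3 2 5 1)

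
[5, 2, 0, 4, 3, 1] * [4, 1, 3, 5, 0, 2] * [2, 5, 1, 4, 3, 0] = [1, 4, 3, 2, 0, 5]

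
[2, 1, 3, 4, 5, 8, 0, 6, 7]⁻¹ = [6, 1, 0, 2, 3, 4, 7, 8, 5]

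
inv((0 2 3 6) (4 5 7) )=(0 6 3 2) (4 7 5) 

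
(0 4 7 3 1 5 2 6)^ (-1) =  (0 6 2 5 1 3 7 4)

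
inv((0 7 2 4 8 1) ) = (0 1 8 4 2 7) 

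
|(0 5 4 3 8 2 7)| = 7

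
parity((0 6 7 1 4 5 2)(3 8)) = odd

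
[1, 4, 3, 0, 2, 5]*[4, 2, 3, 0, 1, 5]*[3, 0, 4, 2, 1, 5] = [4, 0, 3, 1, 2, 5]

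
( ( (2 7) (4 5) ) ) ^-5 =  (2 7) (4 5) 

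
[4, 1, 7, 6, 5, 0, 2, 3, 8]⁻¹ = [5, 1, 6, 7, 0, 4, 3, 2, 8]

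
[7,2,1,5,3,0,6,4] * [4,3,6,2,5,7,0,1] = [1,6,3,7,2,4,0,5]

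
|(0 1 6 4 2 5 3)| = 7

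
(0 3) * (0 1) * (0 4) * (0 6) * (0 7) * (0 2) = (0 3 1 4 6 7 2)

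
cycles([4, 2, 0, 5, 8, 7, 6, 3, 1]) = (0 4 8 1 2)(3 5 7)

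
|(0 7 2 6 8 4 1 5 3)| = 9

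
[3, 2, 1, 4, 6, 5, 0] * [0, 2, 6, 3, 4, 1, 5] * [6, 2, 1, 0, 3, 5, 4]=[0, 4, 1, 3, 5, 2, 6] 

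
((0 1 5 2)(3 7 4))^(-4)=(3 4 7)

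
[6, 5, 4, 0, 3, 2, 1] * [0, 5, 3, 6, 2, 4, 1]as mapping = [0→1, 1→4, 2→2, 3→0, 4→6, 5→3, 6→5]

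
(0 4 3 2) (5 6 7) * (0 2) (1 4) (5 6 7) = (0 1 4 3) (5 7 6) 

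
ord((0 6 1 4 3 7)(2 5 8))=6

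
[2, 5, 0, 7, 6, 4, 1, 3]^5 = [2, 5, 0, 7, 6, 4, 1, 3]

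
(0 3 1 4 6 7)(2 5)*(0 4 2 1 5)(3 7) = (0 7 4 6 3 5 1 2)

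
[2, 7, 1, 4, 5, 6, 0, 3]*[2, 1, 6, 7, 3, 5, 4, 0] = [6, 0, 1, 3, 5, 4, 2, 7]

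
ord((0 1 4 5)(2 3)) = 4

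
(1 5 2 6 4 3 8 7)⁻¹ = (1 7 8 3 4 6 2 5)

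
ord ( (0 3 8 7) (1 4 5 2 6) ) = 20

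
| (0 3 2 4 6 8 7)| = 7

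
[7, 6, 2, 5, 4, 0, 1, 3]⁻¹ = [5, 6, 2, 7, 4, 3, 1, 0]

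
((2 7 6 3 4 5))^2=(2 6 4)(3 5 7)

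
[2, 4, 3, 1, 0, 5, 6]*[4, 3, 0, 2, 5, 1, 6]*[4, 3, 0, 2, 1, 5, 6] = [4, 5, 0, 2, 1, 3, 6]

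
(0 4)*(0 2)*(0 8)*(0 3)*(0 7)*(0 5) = (0 4 2 8 3 7 5)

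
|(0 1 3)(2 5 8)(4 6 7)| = 3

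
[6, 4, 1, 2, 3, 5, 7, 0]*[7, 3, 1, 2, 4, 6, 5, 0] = [5, 4, 3, 1, 2, 6, 0, 7]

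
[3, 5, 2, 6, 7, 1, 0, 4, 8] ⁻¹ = [6, 5, 2, 0, 7, 1, 3, 4, 8] 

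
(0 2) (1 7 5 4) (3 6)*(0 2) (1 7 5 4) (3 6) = (1 5) (4 7) 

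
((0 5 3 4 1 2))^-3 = (0 4)(1 5)(2 3)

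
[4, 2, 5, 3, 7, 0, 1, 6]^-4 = [6, 0, 4, 3, 1, 7, 5, 2]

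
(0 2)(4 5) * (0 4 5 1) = (0 2 4 1)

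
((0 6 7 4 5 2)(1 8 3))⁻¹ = (0 2 5 4 7 6)(1 3 8)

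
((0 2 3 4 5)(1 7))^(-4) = (0 2 3 4 5)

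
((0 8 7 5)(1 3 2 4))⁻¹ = (0 5 7 8)(1 4 2 3)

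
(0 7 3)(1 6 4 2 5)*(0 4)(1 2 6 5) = (0 7 3 4 6)(1 5 2)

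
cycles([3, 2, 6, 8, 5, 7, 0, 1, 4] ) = (0 3 8 4 5 7 1 2 6)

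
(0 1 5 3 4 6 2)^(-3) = (0 4 1 6 5 2 3)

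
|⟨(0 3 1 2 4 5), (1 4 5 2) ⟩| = 720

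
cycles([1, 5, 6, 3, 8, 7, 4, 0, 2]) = (0 1 5 7)(2 6 4 8)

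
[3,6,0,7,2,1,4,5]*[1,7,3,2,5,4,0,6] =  [2,0,1,6,3,7,5,4]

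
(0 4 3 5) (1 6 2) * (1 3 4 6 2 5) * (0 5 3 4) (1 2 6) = (0 1 6 3 2 4) 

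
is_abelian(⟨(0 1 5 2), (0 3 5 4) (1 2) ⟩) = no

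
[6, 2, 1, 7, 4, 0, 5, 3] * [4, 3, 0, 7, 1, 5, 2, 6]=[2, 0, 3, 6, 1, 4, 5, 7]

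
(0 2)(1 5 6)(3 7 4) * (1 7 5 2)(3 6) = (0 1 2)(3 5)(4 6 7)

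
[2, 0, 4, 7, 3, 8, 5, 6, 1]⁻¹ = [1, 8, 0, 4, 2, 6, 7, 3, 5]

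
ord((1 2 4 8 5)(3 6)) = 10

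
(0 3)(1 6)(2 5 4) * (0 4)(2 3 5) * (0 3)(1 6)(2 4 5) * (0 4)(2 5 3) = (0 5 2)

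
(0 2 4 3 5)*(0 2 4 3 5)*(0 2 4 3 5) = (0 3 2 5 4)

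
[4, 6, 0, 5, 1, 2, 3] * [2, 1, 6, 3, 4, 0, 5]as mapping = [0→4, 1→5, 2→2, 3→0, 4→1, 5→6, 6→3]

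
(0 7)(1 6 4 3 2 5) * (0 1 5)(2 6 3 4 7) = (0 2)(1 3 6 7)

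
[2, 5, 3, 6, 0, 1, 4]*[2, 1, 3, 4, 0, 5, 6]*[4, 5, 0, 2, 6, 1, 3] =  [2, 1, 6, 3, 0, 5, 4]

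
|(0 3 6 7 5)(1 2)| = 10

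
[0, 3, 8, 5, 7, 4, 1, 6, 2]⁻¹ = [0, 6, 8, 1, 5, 3, 7, 4, 2]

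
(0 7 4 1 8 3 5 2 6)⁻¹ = (0 6 2 5 3 8 1 4 7)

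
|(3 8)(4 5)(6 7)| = 2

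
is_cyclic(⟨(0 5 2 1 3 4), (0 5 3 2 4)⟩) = no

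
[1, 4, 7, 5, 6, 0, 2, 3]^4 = [2, 7, 0, 4, 3, 6, 5, 1]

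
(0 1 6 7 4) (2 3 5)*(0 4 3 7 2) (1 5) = (0 5) (1 6 2 7 3) 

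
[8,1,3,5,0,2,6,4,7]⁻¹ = [4,1,5,2,7,3,6,8,0]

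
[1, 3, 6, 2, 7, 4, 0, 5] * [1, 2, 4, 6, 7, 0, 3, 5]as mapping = [0→2, 1→6, 2→3, 3→4, 4→5, 5→7, 6→1, 7→0]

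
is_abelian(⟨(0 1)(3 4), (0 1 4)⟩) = no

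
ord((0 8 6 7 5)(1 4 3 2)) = 20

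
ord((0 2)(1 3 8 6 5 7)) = 6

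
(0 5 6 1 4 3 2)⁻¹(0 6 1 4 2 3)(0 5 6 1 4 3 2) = (0 2 5 1 4 3)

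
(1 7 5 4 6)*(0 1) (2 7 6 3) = (0 1 6) (2 7 5 4 3) 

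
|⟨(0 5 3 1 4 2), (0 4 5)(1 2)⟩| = 720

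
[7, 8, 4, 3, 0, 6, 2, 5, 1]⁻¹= [4, 8, 6, 3, 2, 7, 5, 0, 1]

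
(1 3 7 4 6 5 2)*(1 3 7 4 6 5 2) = (1 7 6 2 3 4 5)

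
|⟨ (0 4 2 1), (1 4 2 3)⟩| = 20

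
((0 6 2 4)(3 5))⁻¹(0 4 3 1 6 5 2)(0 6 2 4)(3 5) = (0 5 1 2 3 4 6)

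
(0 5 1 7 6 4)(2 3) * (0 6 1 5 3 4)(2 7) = (0 3 7 1 2 4 6)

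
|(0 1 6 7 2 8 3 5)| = 8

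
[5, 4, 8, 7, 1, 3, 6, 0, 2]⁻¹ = [7, 4, 8, 5, 1, 0, 6, 3, 2]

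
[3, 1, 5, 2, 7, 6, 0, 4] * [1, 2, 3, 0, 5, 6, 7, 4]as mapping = [0→0, 1→2, 2→6, 3→3, 4→4, 5→7, 6→1, 7→5]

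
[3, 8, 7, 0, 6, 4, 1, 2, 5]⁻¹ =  [3, 6, 7, 0, 5, 8, 4, 2, 1]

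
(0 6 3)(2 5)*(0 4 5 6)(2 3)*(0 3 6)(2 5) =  (0 3 4 2)(5 6)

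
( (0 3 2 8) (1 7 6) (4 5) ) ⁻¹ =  (0 8 2 3) (1 6 7) (4 5) 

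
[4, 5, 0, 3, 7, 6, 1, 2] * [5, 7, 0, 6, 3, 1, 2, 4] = [3, 1, 5, 6, 4, 2, 7, 0]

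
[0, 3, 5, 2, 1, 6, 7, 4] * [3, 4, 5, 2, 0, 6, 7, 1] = [3, 2, 6, 5, 4, 7, 1, 0]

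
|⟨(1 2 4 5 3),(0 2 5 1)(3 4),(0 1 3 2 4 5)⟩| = 720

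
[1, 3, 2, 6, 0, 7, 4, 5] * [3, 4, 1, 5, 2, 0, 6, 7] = [4, 5, 1, 6, 3, 7, 2, 0]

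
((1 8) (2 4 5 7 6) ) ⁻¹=(1 8) (2 6 7 5 4) 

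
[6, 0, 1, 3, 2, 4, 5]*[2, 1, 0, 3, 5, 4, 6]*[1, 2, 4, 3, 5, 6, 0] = [0, 4, 2, 3, 1, 6, 5]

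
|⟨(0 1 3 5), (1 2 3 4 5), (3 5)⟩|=720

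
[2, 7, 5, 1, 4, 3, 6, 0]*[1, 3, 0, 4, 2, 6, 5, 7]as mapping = [0→0, 1→7, 2→6, 3→3, 4→2, 5→4, 6→5, 7→1]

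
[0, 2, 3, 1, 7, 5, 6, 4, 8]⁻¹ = [0, 3, 1, 2, 7, 5, 6, 4, 8]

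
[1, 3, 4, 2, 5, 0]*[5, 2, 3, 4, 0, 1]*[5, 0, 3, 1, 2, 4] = [3, 2, 5, 1, 0, 4]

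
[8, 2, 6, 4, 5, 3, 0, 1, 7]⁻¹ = [6, 7, 1, 5, 3, 4, 2, 8, 0]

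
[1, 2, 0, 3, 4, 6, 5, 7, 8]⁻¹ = [2, 0, 1, 3, 4, 6, 5, 7, 8]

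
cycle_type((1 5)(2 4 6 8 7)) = 2.5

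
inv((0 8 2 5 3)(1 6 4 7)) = (0 3 5 2 8)(1 7 4 6)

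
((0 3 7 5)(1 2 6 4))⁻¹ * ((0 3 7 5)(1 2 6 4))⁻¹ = (0 7)(1 6)(2 4)(3 5)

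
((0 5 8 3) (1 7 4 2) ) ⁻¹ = (0 3 8 5) (1 2 4 7) 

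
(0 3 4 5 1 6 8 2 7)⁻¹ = (0 7 2 8 6 1 5 4 3)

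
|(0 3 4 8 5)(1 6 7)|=15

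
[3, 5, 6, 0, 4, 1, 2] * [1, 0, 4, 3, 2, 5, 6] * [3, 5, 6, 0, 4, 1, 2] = [0, 1, 2, 5, 6, 3, 4]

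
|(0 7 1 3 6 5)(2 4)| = 6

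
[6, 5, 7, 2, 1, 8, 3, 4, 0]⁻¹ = [8, 4, 3, 6, 7, 1, 0, 2, 5]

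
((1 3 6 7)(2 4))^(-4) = ()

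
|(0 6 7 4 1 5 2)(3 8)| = 14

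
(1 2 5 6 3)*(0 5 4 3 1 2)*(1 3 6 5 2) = (0 2 4 6 3 1)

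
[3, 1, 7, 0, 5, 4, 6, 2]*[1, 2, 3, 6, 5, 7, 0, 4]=[6, 2, 4, 1, 7, 5, 0, 3]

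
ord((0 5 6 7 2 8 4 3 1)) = 9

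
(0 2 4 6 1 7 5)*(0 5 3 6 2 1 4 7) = (0 1)(2 7 3 6 4)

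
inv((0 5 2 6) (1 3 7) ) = (0 6 2 5) (1 7 3) 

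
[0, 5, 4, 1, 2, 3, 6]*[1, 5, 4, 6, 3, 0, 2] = [1, 0, 3, 5, 4, 6, 2]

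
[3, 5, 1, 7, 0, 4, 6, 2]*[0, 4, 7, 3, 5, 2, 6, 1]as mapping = [0→3, 1→2, 2→4, 3→1, 4→0, 5→5, 6→6, 7→7]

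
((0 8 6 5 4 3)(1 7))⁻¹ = (0 3 4 5 6 8)(1 7)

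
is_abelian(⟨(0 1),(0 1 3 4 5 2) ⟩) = no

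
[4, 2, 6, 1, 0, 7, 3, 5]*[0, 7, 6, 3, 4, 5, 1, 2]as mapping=[0→4, 1→6, 2→1, 3→7, 4→0, 5→2, 6→3, 7→5]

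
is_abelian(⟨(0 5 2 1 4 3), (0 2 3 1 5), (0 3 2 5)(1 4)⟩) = no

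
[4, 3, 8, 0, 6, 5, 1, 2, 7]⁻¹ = [3, 6, 7, 1, 0, 5, 4, 8, 2]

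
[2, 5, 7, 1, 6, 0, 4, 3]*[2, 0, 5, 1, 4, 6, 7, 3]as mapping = [0→5, 1→6, 2→3, 3→0, 4→7, 5→2, 6→4, 7→1]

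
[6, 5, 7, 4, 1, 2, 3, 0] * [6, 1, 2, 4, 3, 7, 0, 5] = [0, 7, 5, 3, 1, 2, 4, 6]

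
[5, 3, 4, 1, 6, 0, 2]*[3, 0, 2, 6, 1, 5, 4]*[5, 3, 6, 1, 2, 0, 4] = [0, 4, 3, 5, 2, 1, 6]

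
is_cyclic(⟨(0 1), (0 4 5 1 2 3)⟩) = no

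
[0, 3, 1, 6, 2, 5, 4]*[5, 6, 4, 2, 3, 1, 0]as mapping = [0→5, 1→2, 2→6, 3→0, 4→4, 5→1, 6→3]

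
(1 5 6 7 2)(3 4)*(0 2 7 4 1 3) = (0 2 3 1 5 6 4)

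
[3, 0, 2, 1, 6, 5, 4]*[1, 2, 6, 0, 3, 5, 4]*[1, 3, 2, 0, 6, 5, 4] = [1, 3, 4, 2, 6, 5, 0]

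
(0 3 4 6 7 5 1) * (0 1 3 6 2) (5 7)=(0 6 5 3 4 2) 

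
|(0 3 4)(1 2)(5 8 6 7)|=12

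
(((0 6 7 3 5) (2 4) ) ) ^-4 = (0 6 7 3 5) 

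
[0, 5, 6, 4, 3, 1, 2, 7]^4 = [0, 1, 2, 3, 4, 5, 6, 7]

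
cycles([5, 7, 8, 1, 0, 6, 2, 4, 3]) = (0 5 6 2 8 3 1 7 4)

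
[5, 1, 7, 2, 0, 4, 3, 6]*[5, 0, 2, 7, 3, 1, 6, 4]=[1, 0, 4, 2, 5, 3, 7, 6]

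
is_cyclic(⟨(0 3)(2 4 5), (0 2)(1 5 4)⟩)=no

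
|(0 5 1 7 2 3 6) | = 7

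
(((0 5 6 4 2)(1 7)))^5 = (1 7)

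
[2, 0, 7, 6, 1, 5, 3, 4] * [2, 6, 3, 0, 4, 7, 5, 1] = [3, 2, 1, 5, 6, 7, 0, 4]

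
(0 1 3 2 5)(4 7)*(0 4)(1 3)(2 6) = (0 3 6 2 5 4 7)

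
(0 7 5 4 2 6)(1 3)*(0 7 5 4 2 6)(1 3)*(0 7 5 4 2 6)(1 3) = (0 4)(1 3)(2 7)(5 6)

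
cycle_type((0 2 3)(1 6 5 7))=3.4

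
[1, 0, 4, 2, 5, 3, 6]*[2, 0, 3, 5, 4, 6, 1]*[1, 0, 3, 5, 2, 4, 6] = [1, 3, 2, 5, 6, 4, 0]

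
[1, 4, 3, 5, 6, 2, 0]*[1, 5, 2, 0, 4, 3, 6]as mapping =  [0→5, 1→4, 2→0, 3→3, 4→6, 5→2, 6→1]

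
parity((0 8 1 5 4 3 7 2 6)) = even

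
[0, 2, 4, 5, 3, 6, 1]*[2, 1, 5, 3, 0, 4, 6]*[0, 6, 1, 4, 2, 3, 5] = [1, 3, 0, 2, 4, 5, 6]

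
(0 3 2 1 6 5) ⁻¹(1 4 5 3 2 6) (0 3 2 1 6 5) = (0 2 1 5 6 4) 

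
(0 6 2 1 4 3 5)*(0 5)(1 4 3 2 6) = (0 1 3)(2 4)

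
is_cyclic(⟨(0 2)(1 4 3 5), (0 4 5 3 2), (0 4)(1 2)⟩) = no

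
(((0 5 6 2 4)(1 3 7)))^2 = (0 6 4 5 2)(1 7 3)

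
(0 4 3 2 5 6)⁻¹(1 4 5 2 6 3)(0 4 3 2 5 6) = (0 2 1 3 6 5)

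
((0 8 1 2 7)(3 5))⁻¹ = (0 7 2 1 8)(3 5)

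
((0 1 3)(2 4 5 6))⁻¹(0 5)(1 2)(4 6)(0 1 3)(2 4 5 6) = (1 6)(2 5)(3 4)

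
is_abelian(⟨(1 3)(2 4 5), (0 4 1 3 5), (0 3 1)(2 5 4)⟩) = no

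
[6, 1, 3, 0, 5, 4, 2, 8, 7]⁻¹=[3, 1, 6, 2, 5, 4, 0, 8, 7]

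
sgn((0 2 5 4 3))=1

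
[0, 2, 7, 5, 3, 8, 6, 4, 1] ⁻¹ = [0, 8, 1, 4, 7, 3, 6, 2, 5] 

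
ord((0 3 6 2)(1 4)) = 4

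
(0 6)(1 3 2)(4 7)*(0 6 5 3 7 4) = (0 5 3 2 1 7)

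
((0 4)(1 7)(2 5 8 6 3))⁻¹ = (0 4)(1 7)(2 3 6 8 5)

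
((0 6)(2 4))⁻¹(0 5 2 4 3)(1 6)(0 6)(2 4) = (0 1)(2 3 6 5 4)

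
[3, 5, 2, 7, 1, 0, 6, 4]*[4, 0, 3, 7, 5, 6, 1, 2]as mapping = [0→7, 1→6, 2→3, 3→2, 4→0, 5→4, 6→1, 7→5]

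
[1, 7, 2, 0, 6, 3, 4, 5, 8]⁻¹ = [3, 0, 2, 5, 6, 7, 4, 1, 8]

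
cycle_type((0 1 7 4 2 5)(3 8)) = 2.6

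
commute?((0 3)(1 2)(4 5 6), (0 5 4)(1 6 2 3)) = no:(0 3)(1 2)(4 5 6)*(0 5 4)(1 6 2 3) = (0 1 3 5 2 6), (0 5 4)(1 6 2 3)*(0 3)(1 2)(4 5 6) = (0 6 1 4 3 2)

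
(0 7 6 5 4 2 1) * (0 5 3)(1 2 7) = (0 1 5 4 7 6 3)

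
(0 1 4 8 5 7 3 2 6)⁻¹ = (0 6 2 3 7 5 8 4 1)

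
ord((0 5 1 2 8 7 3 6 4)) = 9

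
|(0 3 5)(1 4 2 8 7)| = 15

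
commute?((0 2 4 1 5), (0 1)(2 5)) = no:(0 2 4 1 5)*(0 1)(2 5) = (0 5 1 2 4), (0 1)(2 5)*(0 2 4 1 5) = (0 5 4 1 2)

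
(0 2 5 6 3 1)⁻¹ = (0 1 3 6 5 2)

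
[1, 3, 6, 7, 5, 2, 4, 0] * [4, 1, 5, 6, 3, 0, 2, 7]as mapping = [0→1, 1→6, 2→2, 3→7, 4→0, 5→5, 6→3, 7→4]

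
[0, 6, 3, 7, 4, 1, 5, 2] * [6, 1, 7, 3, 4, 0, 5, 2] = [6, 5, 3, 2, 4, 1, 0, 7]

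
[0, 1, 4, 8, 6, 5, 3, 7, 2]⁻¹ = [0, 1, 8, 6, 2, 5, 4, 7, 3]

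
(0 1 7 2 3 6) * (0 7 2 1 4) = (0 4)(1 2 3 6 7)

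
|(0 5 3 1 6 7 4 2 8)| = 9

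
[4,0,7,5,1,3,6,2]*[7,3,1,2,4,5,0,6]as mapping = [0→4,1→7,2→6,3→5,4→3,5→2,6→0,7→1]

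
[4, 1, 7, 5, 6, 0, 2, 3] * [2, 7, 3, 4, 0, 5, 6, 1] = [0, 7, 1, 5, 6, 2, 3, 4]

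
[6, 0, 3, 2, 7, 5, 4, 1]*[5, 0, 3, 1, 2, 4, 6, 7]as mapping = [0→6, 1→5, 2→1, 3→3, 4→7, 5→4, 6→2, 7→0]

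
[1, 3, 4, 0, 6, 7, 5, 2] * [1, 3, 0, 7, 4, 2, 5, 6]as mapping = [0→3, 1→7, 2→4, 3→1, 4→5, 5→6, 6→2, 7→0]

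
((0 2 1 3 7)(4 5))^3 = (0 3 2 7 1)(4 5)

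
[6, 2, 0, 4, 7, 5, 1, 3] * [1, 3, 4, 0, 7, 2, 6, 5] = [6, 4, 1, 7, 5, 2, 3, 0]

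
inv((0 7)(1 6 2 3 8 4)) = (0 7)(1 4 8 3 2 6)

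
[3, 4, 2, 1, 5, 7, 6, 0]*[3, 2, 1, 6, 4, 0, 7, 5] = [6, 4, 1, 2, 0, 5, 7, 3]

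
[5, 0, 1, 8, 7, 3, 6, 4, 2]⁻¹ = [1, 2, 8, 5, 7, 0, 6, 4, 3]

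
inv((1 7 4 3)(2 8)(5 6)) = (1 3 4 7)(2 8)(5 6)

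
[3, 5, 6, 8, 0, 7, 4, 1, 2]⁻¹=[4, 7, 8, 0, 6, 1, 2, 5, 3]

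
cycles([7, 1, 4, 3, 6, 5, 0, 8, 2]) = (0 7 8 2 4 6) 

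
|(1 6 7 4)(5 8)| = 4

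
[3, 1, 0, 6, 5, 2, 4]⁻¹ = [2, 1, 5, 0, 6, 4, 3]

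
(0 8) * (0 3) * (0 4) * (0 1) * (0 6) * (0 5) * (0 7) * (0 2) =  (0 8 3 4 1 6 5 7 2)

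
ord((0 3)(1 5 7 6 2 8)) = 6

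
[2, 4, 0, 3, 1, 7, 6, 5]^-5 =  [2, 4, 0, 3, 1, 7, 6, 5]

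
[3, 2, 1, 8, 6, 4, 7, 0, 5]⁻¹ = [7, 2, 1, 0, 5, 8, 4, 6, 3]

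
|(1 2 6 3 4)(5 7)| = 10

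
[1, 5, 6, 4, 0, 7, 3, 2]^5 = [6, 3, 1, 7, 2, 4, 5, 0]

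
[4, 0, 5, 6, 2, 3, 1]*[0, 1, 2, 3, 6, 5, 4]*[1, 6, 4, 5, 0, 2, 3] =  [3, 1, 2, 0, 4, 5, 6]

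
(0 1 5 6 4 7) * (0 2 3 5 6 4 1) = (1 6)(2 3 5 4 7)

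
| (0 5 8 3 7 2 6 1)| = 8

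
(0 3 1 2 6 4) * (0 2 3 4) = (0 4 2 6)(1 3)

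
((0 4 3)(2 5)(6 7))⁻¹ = (0 3 4)(2 5)(6 7)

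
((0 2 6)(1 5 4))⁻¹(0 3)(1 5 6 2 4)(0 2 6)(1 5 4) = (0 6 1 5 4)(2 3)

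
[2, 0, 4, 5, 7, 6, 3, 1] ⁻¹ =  [1, 7, 0, 6, 2, 3, 5, 4] 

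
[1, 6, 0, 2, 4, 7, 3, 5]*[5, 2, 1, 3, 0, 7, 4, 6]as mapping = [0→2, 1→4, 2→5, 3→1, 4→0, 5→6, 6→3, 7→7]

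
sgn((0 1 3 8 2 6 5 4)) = -1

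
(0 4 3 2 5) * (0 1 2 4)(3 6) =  (1 2 5)(3 4 6)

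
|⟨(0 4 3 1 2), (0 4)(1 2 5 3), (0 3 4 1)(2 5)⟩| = 360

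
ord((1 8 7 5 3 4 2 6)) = 8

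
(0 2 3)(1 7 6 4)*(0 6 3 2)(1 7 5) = (1 5)(3 6 4 7)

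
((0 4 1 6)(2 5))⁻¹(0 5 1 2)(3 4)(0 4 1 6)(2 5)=(1 3)(2 6 5 4)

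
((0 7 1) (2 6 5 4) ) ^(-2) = (0 7 1) (2 5) (4 6) 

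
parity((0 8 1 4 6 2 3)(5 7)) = odd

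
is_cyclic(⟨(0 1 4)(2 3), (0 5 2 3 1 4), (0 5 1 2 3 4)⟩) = no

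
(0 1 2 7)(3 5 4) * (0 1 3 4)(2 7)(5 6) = (0 3 6 5)(1 7)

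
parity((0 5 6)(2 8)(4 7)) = even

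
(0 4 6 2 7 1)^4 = (0 7 6)(1 2 4)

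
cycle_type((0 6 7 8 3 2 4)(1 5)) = 2.7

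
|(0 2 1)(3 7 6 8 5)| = 15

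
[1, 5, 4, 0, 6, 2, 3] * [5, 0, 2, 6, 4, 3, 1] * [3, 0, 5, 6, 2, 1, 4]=[3, 6, 2, 1, 0, 5, 4] 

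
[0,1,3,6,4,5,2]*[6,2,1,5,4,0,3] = [6,2,5,3,4,0,1]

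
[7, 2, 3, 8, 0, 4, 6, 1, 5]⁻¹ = [4, 7, 1, 2, 5, 8, 6, 0, 3]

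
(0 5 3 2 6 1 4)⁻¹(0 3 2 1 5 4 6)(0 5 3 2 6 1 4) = (0 1 5 2 6 4 3)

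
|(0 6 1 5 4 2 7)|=7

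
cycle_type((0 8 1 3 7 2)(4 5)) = 2.6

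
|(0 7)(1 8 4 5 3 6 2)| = 14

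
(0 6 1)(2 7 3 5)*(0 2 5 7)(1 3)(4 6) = (0 4 6 3 7 1 2)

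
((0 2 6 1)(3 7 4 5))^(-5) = (0 1 6 2)(3 5 4 7)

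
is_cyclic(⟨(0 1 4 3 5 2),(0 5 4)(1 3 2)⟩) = no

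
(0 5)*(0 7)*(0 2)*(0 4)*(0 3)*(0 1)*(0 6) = (0 5 7 2 4 3 1 6)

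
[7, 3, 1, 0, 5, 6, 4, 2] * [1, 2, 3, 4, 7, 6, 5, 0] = [0, 4, 2, 1, 6, 5, 7, 3]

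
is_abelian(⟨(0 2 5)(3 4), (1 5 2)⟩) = no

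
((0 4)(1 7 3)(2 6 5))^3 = (0 4)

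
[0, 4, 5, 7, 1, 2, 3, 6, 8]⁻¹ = [0, 4, 5, 6, 1, 2, 7, 3, 8]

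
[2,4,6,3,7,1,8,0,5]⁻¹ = [7,5,0,3,1,8,2,4,6]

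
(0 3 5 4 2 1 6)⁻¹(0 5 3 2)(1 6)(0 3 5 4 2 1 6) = (0 6)(1 3 4 5)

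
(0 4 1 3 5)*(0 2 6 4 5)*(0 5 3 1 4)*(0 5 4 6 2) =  (0 3 4 6 5)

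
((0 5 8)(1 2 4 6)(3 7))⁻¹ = (0 8 5)(1 6 4 2)(3 7)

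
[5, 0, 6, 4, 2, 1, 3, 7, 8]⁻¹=[1, 5, 4, 6, 3, 0, 2, 7, 8]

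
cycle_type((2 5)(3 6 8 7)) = 2.4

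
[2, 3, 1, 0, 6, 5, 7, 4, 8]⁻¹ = [3, 2, 0, 1, 7, 5, 4, 6, 8]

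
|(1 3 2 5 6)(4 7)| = 10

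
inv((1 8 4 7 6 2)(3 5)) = (1 2 6 7 4 8)(3 5)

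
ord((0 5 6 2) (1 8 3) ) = 12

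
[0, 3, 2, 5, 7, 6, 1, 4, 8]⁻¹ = [0, 6, 2, 1, 7, 3, 5, 4, 8]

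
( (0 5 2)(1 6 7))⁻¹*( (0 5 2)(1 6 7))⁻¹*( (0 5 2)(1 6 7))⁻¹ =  ()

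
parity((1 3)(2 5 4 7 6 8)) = even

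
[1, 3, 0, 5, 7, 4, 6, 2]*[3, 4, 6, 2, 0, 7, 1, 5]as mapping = [0→4, 1→2, 2→3, 3→7, 4→5, 5→0, 6→1, 7→6]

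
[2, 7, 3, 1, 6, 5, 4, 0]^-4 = [2, 7, 3, 1, 4, 5, 6, 0]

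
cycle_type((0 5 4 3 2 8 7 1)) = 8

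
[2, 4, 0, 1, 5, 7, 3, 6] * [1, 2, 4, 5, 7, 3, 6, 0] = [4, 7, 1, 2, 3, 0, 5, 6]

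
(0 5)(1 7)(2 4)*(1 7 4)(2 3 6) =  (0 5)(1 4 3 6 2)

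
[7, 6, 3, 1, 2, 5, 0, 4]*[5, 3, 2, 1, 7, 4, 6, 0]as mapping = [0→0, 1→6, 2→1, 3→3, 4→2, 5→4, 6→5, 7→7]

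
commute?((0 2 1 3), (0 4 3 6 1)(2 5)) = no:(0 2 1 3) * (0 4 3 6 1)(2 5) = (0 5 2)(1 6)(3 4), (0 4 3 6 1)(2 5) * (0 2 1 3) = (0 4)(1 2 5)(3 6)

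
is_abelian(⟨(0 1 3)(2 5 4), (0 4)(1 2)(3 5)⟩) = yes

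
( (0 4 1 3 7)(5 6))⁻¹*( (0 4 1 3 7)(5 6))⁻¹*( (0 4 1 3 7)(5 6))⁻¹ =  (0 1 7 4 3)(5 6)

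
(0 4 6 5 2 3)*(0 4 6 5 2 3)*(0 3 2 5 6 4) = (0 4 6 5 2 3) 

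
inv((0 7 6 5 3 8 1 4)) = (0 4 1 8 3 5 6 7)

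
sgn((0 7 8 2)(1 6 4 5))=1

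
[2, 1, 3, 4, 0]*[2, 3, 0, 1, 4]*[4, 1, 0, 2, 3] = [4, 2, 1, 3, 0]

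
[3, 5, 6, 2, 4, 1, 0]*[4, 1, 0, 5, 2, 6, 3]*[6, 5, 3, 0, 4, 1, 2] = [1, 2, 0, 6, 3, 5, 4]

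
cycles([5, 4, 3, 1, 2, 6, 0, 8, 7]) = (0 5 6)(1 4 2 3)(7 8)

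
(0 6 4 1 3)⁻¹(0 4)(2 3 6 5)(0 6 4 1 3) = (0 4 5 2)(1 6)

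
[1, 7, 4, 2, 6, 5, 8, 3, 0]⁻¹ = [8, 0, 3, 7, 2, 5, 4, 1, 6]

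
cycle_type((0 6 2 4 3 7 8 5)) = 8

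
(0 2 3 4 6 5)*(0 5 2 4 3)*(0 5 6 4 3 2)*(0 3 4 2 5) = (0 4 2)(3 5 6)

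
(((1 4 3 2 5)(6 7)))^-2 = (1 2 4 5 3)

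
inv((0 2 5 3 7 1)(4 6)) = (0 1 7 3 5 2)(4 6)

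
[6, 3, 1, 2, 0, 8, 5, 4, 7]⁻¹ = [4, 2, 3, 1, 7, 6, 0, 8, 5]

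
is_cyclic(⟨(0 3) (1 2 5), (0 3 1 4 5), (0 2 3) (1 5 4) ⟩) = no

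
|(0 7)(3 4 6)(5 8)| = 6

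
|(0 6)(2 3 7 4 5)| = 10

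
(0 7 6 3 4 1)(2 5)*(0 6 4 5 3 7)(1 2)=(1 6 7 4 2 3 5)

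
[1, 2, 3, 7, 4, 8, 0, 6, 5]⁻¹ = [6, 0, 1, 2, 4, 8, 7, 3, 5]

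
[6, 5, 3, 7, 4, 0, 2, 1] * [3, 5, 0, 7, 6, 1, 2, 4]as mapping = [0→2, 1→1, 2→7, 3→4, 4→6, 5→3, 6→0, 7→5]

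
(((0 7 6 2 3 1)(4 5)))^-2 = (0 3 6)(1 2 7)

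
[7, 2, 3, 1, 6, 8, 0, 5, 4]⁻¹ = [6, 3, 1, 2, 8, 7, 4, 0, 5]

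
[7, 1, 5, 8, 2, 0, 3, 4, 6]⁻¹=[5, 1, 4, 6, 7, 2, 8, 0, 3]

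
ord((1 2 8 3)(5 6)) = 4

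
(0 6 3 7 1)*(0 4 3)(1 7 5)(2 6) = (0 2 6)(1 4 3 5)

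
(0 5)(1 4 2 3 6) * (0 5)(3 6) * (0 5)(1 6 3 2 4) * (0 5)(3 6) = (2 6 3)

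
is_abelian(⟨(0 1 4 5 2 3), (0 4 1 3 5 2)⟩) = no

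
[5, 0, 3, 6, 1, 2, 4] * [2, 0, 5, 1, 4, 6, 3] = [6, 2, 1, 3, 0, 5, 4]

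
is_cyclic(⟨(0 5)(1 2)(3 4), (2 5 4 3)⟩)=no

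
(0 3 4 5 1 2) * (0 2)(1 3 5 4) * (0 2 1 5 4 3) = (0 4 3 5)(1 2)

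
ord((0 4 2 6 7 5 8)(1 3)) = 14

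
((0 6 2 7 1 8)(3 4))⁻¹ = (0 8 1 7 2 6)(3 4)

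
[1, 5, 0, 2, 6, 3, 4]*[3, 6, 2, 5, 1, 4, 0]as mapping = [0→6, 1→4, 2→3, 3→2, 4→0, 5→5, 6→1]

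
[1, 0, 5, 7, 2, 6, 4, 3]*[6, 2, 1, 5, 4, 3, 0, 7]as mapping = [0→2, 1→6, 2→3, 3→7, 4→1, 5→0, 6→4, 7→5]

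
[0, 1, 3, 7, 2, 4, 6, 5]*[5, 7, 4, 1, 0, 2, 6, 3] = [5, 7, 1, 3, 4, 0, 6, 2]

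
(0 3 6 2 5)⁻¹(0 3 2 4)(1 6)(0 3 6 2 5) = (1 2)(3 6 5 4)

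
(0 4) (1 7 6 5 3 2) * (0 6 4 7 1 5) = (0 7 4 6) (2 5 3) 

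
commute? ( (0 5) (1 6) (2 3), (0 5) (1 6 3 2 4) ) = no: (0 5) (1 6) (2 3) * (0 5) (1 6 3 2 4) = (1 3 4), (0 5) (1 6 3 2 4) * (0 5) (1 6) (2 3) = (2 4 6) 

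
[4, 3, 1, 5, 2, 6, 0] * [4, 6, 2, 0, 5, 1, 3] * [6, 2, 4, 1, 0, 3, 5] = [3, 6, 5, 2, 4, 1, 0]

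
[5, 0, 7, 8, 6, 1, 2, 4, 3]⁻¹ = [1, 5, 6, 8, 7, 0, 4, 2, 3]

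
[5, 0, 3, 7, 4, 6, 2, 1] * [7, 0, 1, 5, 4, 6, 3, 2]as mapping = [0→6, 1→7, 2→5, 3→2, 4→4, 5→3, 6→1, 7→0]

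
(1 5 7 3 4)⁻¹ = (1 4 3 7 5)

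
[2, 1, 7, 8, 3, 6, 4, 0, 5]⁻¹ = [7, 1, 0, 4, 6, 8, 5, 2, 3]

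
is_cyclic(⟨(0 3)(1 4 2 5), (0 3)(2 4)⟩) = no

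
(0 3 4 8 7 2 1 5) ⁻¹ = (0 5 1 2 7 8 4 3) 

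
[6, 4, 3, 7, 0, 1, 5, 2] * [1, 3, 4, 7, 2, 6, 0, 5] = [0, 2, 7, 5, 1, 3, 6, 4]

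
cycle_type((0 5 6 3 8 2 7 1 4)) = 9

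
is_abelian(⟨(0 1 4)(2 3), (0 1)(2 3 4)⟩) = no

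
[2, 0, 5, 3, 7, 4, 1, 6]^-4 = [4, 5, 7, 3, 1, 6, 2, 0]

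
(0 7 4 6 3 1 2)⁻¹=(0 2 1 3 6 4 7)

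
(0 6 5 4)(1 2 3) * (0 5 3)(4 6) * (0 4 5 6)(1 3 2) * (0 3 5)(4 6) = (2 6)(3 5)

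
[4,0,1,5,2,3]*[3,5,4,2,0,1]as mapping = [0→0,1→3,2→5,3→1,4→4,5→2]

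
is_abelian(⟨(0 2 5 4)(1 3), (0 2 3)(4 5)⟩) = no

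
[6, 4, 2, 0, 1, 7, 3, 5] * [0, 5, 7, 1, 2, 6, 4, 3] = [4, 2, 7, 0, 5, 3, 1, 6]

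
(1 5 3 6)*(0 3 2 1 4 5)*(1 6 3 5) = (0 5 2 6 4 1)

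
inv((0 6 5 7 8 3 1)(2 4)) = (0 1 3 8 7 5 6)(2 4)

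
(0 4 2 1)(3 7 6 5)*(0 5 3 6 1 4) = (1 5 6 3 7)(2 4)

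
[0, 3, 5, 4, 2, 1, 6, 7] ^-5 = [0, 1, 2, 3, 4, 5, 6, 7] 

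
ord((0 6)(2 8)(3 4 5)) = 6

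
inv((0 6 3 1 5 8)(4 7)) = (0 8 5 1 3 6)(4 7)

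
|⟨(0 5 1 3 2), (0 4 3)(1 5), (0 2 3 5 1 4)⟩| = 720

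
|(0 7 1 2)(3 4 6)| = 12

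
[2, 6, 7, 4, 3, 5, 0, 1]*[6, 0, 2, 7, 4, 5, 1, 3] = [2, 1, 3, 4, 7, 5, 6, 0]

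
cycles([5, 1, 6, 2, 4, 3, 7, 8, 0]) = (0 5 3 2 6 7 8)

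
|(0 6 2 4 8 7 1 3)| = 8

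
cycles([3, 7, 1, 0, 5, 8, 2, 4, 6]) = (0 3)(1 7 4 5 8 6 2)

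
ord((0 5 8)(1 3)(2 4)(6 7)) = 6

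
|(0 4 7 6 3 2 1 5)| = 8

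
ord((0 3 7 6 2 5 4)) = 7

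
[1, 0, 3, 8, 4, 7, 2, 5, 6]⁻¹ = [1, 0, 6, 2, 4, 7, 8, 5, 3]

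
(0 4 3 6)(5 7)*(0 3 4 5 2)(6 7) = (0 5 6 3 7 2)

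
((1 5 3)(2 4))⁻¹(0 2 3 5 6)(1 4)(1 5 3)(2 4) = (0 4 1 3 6)(2 5)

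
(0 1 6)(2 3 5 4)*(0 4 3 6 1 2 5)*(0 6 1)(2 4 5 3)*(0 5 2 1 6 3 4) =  (1 5)(2 6)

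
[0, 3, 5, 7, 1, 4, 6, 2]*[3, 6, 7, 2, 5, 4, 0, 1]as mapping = [0→3, 1→2, 2→4, 3→1, 4→6, 5→5, 6→0, 7→7]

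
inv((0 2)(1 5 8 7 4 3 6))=(0 2)(1 6 3 4 7 8 5)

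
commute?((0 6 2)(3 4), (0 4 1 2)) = no:(0 6 2)(3 4)*(0 4 1 2) = (0 6)(1 2 4 3), (0 4 1 2)*(0 6 2)(3 4) = (0 3 4 1)(2 6)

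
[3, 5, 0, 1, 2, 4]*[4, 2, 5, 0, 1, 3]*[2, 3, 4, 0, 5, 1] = [2, 0, 5, 4, 1, 3]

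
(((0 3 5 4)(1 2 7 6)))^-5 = (0 4 5 3)(1 6 7 2)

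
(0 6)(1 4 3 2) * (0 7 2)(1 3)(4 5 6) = (0 4 1 5 6 7 2 3)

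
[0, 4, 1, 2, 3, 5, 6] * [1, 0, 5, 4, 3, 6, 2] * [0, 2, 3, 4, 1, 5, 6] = [2, 4, 0, 5, 1, 6, 3] 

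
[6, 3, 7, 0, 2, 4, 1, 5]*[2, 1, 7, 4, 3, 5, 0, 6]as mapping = [0→0, 1→4, 2→6, 3→2, 4→7, 5→3, 6→1, 7→5]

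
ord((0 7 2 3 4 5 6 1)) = 8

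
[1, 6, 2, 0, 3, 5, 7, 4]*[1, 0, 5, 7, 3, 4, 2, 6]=[0, 2, 5, 1, 7, 4, 6, 3]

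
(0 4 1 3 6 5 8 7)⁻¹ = (0 7 8 5 6 3 1 4)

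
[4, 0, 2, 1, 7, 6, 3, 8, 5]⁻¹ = [1, 3, 2, 6, 0, 8, 5, 4, 7]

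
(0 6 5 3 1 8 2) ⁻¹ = (0 2 8 1 3 5 6) 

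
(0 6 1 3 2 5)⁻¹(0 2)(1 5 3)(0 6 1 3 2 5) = (0 2 3)(5 6)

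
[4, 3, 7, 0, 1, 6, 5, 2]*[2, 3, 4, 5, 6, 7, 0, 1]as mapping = [0→6, 1→5, 2→1, 3→2, 4→3, 5→0, 6→7, 7→4]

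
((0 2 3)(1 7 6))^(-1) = (0 3 2)(1 6 7)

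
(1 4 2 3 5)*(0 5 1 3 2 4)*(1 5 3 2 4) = (0 3 5 2 4 1)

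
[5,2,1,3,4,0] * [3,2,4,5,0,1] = [1,4,2,5,0,3]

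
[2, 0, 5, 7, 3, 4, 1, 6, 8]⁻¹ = [1, 6, 0, 4, 5, 2, 7, 3, 8]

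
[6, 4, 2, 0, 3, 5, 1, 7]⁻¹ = [3, 6, 2, 4, 1, 5, 0, 7]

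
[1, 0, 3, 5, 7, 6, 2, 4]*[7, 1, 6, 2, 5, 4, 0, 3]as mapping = [0→1, 1→7, 2→2, 3→4, 4→3, 5→0, 6→6, 7→5]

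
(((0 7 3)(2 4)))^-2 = (0 7 3)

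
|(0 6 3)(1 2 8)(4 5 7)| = 3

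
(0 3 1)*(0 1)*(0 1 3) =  (1 3)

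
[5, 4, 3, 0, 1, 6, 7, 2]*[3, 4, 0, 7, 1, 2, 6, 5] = [2, 1, 7, 3, 4, 6, 5, 0]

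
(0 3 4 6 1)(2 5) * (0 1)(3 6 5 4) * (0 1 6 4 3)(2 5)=(0 4 2 3)(1 6)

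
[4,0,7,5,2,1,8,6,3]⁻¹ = [1,5,4,8,0,3,7,2,6]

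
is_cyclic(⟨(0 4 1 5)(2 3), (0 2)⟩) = no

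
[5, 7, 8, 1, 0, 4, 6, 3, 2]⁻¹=[4, 3, 8, 7, 5, 0, 6, 1, 2]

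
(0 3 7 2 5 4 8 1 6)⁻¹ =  (0 6 1 8 4 5 2 7 3)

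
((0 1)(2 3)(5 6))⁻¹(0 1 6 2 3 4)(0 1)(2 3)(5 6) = (0 5 3 2 4 1)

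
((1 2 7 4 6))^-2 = (1 4 2 6 7)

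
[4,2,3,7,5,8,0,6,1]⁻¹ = [6,8,1,2,0,4,7,3,5]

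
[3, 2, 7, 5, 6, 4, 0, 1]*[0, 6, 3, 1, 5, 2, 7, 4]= [1, 3, 4, 2, 7, 5, 0, 6]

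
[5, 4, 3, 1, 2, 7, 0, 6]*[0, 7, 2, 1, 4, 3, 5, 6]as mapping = [0→3, 1→4, 2→1, 3→7, 4→2, 5→6, 6→0, 7→5]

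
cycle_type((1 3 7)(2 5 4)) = 3^2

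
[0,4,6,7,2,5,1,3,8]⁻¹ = [0,6,4,7,1,5,2,3,8]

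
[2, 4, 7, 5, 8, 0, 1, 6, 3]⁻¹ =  [5, 6, 0, 8, 1, 3, 7, 2, 4]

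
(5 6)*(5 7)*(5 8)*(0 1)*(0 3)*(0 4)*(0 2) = (0 1 3 4 2)(5 6 7 8)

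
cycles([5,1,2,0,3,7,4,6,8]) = (0 5 7 6 4 3)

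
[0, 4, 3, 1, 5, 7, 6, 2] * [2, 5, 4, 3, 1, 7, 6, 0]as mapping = [0→2, 1→1, 2→3, 3→5, 4→7, 5→0, 6→6, 7→4]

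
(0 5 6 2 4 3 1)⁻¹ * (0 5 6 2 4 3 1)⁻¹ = (0 3 2 5 1 4 6)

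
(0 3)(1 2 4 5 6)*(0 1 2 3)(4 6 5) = (1 3)(2 6)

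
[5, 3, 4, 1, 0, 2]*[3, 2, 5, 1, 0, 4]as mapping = [0→4, 1→1, 2→0, 3→2, 4→3, 5→5]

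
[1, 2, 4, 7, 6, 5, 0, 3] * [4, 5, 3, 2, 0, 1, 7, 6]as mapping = [0→5, 1→3, 2→0, 3→6, 4→7, 5→1, 6→4, 7→2]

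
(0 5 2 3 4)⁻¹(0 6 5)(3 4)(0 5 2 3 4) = (0 4)(2 5 6)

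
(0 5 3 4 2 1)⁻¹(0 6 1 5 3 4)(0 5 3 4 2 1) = (0 3 4 2 5 6)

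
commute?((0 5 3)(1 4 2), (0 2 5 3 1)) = no:(0 5 3)(1 4 2)*(0 2 5 3 1) = (0 3 2)(1 4 5), (0 2 5 3 1)*(0 5 3)(1 4 2) = (0 1 5)(2 3 4)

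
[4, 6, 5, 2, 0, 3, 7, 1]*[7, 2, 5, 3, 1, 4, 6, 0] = [1, 6, 4, 5, 7, 3, 0, 2]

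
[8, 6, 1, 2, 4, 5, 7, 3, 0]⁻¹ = [8, 2, 3, 7, 4, 5, 1, 6, 0]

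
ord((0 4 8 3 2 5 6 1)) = 8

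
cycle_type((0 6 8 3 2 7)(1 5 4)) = 3.6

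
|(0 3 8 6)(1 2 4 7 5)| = 20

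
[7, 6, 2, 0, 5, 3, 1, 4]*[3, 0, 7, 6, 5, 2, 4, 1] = [1, 4, 7, 3, 2, 6, 0, 5]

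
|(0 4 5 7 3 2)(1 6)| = 6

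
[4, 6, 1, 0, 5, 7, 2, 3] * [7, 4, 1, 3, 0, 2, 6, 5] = [0, 6, 4, 7, 2, 5, 1, 3]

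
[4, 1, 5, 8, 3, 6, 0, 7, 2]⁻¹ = [6, 1, 8, 4, 0, 2, 5, 7, 3]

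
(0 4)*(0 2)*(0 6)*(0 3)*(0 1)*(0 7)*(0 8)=(0 4 2 6 3 1 7 8)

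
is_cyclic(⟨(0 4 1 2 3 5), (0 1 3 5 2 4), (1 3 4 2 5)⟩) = no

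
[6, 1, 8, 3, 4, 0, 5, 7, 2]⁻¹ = [5, 1, 8, 3, 4, 6, 0, 7, 2]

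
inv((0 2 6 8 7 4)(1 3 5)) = (0 4 7 8 6 2)(1 5 3)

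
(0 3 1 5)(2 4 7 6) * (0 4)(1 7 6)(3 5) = (0 5 4 6 2)(1 3 7)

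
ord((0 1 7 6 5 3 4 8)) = 8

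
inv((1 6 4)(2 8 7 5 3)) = (1 4 6)(2 3 5 7 8)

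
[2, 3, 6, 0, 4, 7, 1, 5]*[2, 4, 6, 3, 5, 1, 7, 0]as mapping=[0→6, 1→3, 2→7, 3→2, 4→5, 5→0, 6→4, 7→1]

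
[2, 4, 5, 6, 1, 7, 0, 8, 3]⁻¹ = [6, 4, 0, 8, 1, 2, 3, 5, 7]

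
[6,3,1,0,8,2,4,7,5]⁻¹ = [3,2,5,1,6,8,0,7,4]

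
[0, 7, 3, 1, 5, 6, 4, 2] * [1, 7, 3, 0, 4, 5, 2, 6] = [1, 6, 0, 7, 5, 2, 4, 3]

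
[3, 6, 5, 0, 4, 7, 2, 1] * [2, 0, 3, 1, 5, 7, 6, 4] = [1, 6, 7, 2, 5, 4, 3, 0]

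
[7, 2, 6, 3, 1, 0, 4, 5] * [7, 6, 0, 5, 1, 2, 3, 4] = [4, 0, 3, 5, 6, 7, 1, 2]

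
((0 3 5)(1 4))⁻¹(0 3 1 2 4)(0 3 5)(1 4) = (1 3 5 4 2)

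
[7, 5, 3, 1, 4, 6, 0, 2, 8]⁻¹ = [6, 3, 7, 2, 4, 1, 5, 0, 8]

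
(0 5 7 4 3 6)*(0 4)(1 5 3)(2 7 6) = (0 3 2 7)(1 5 6 4)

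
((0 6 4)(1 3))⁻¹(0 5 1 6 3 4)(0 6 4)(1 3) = (0 6 5 3 4 1)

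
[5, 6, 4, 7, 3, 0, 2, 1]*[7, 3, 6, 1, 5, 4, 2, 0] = [4, 2, 5, 0, 1, 7, 6, 3]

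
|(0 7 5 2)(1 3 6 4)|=4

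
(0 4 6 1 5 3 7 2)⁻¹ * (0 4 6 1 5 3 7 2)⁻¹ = (0 7 5 6)(1 4 2 3)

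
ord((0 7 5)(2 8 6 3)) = 12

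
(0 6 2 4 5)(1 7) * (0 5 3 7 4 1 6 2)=(0 2 1 4 3 7 6)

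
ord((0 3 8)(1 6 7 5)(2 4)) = 12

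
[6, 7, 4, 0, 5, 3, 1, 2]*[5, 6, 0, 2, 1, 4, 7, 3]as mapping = [0→7, 1→3, 2→1, 3→5, 4→4, 5→2, 6→6, 7→0]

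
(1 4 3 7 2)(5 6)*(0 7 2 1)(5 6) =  (0 7 1 4 3 2)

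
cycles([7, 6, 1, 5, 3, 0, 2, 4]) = (0 7 4 3 5)(1 6 2)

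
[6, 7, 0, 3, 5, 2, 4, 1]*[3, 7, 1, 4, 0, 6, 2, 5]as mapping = [0→2, 1→5, 2→3, 3→4, 4→6, 5→1, 6→0, 7→7]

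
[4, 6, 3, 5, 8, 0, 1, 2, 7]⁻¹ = [5, 6, 7, 2, 0, 3, 1, 8, 4]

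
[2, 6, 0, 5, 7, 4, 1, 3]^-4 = [0, 1, 2, 3, 4, 5, 6, 7]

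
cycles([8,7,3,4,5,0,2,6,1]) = (0 8 1 7 6 2 3 4 5)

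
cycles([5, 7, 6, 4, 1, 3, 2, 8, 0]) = (0 5 3 4 1 7 8)(2 6)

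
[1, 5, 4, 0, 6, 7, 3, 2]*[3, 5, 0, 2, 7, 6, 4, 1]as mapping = [0→5, 1→6, 2→7, 3→3, 4→4, 5→1, 6→2, 7→0]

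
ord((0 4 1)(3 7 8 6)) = 12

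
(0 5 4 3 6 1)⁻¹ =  (0 1 6 3 4 5)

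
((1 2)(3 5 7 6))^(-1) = (1 2)(3 6 7 5)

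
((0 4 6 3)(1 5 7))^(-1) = (0 3 6 4)(1 7 5)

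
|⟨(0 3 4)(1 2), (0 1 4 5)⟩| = 720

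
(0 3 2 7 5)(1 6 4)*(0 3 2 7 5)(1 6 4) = (0 2 5 3 7)(1 4 6)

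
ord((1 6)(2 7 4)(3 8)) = 6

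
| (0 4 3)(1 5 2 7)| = 12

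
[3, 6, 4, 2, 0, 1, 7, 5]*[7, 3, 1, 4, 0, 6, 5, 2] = [4, 5, 0, 1, 7, 3, 2, 6]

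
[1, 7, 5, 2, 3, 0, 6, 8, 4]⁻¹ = [5, 0, 3, 4, 8, 2, 6, 1, 7]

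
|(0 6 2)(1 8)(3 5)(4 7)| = 6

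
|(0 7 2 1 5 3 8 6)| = 8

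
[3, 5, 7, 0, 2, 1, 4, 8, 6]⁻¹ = [3, 5, 4, 0, 6, 1, 8, 2, 7]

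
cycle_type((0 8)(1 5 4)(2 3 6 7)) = 2.3.4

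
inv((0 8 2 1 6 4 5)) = (0 5 4 6 1 2 8)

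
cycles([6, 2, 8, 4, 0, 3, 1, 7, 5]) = (0 6 1 2 8 5 3 4)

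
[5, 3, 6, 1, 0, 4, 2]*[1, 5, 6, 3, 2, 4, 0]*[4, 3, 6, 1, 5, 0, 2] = [5, 1, 4, 0, 3, 6, 2]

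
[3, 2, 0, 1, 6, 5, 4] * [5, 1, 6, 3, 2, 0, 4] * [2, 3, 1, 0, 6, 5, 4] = [0, 4, 5, 3, 6, 2, 1]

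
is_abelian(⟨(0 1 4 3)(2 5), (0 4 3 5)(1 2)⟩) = no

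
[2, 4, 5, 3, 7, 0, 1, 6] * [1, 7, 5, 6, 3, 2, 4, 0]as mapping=[0→5, 1→3, 2→2, 3→6, 4→0, 5→1, 6→7, 7→4]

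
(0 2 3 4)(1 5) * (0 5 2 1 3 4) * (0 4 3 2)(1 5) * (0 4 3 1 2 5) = (1 4 2)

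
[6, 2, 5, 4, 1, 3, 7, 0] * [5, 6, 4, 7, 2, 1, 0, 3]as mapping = [0→0, 1→4, 2→1, 3→2, 4→6, 5→7, 6→3, 7→5]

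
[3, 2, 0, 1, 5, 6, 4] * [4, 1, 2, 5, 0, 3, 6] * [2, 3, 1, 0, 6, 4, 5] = [4, 1, 6, 3, 0, 5, 2]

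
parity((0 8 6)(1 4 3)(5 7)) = odd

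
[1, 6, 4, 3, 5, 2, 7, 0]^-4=[0, 1, 5, 3, 2, 4, 6, 7]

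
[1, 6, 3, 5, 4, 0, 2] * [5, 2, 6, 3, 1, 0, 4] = [2, 4, 3, 0, 1, 5, 6]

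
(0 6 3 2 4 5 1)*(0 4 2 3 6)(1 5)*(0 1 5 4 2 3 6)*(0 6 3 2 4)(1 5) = (0 5)(1 4)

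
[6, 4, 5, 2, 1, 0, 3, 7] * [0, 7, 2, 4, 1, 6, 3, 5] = [3, 1, 6, 2, 7, 0, 4, 5]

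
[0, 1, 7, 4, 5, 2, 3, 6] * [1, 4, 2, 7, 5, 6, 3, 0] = [1, 4, 0, 5, 6, 2, 7, 3]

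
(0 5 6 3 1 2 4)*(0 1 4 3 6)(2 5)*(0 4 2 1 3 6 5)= (0 1)(2 6 5 4 3)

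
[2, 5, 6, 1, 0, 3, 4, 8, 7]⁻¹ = [4, 3, 0, 5, 6, 1, 2, 8, 7]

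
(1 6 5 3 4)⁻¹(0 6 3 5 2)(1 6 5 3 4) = (0 5 4 3 2)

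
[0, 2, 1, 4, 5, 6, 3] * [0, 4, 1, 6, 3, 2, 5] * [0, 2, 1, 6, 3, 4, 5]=[0, 2, 3, 6, 1, 4, 5]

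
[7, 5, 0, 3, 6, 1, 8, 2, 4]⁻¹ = [2, 5, 7, 3, 8, 1, 4, 0, 6]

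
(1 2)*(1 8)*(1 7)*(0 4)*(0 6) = (0 4 6)(1 2 8 7)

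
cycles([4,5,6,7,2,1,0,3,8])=(0 4 2 6)(1 5)(3 7)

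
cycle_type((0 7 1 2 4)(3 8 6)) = 3.5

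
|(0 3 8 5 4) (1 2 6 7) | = 20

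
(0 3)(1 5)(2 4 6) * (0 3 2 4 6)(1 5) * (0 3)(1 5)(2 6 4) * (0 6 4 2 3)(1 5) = (0 4)(3 6)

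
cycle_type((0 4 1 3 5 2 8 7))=8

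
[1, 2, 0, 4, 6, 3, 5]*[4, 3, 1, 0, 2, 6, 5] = [3, 1, 4, 2, 5, 0, 6]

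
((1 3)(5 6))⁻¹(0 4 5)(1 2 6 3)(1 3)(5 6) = (0 4 6)(1 3 2 5)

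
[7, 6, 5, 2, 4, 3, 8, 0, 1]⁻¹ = [7, 8, 3, 5, 4, 2, 1, 0, 6]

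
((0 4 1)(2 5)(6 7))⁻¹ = (0 1 4)(2 5)(6 7)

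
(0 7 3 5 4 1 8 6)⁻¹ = (0 6 8 1 4 5 3 7)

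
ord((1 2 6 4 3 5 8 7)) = 8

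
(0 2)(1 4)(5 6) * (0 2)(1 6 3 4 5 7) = (1 5 3 4 6 7)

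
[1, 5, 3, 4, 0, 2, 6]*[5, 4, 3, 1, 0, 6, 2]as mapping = [0→4, 1→6, 2→1, 3→0, 4→5, 5→3, 6→2]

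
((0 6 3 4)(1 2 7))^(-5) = (0 4 3 6)(1 2 7)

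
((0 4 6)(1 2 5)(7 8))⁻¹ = (0 6 4)(1 5 2)(7 8)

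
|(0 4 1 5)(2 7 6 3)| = 4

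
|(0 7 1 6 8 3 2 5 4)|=9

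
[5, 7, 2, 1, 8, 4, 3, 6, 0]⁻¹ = [8, 3, 2, 6, 5, 0, 7, 1, 4]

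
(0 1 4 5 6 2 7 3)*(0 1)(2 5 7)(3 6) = (1 4 7 6 5 3)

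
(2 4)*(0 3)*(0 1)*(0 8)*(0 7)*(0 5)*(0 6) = (0 3 1 8 7 5 6)(2 4)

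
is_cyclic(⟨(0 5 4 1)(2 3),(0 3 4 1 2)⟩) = no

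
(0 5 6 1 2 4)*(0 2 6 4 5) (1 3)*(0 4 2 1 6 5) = (0 4 1 5 2) (3 6) 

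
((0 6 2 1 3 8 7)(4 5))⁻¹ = (0 7 8 3 1 2 6)(4 5)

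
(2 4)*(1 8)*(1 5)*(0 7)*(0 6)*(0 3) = (0 7 6 3)(1 8 5)(2 4)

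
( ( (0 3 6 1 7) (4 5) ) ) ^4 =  (0 7 1 6 3) 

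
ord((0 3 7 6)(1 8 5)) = 12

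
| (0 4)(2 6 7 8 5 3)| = 6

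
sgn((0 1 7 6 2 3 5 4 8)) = 1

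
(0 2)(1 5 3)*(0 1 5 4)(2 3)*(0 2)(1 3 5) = (0 5)(1 4 2 3)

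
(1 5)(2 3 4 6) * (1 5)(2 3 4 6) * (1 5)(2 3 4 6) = (1 5)(2 6 4 3)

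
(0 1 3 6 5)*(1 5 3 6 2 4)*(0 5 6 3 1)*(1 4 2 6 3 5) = (0 3 6 4)(1 5)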